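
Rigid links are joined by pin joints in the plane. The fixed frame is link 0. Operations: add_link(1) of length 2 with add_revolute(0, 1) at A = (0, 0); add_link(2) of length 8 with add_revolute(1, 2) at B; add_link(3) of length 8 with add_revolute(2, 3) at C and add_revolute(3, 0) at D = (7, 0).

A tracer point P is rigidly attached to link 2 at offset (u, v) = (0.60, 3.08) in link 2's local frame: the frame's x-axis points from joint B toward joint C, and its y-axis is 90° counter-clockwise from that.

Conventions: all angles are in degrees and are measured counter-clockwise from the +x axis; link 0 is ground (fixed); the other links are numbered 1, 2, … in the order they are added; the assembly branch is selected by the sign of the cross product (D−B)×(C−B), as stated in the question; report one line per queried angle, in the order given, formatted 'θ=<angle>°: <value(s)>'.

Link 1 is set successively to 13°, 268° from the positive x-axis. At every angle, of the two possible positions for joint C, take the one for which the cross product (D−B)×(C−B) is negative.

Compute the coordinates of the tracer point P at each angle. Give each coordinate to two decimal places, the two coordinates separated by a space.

A=(0,0), D=(7.00,0)
θ=13°: B = A + 2.00·(cos13°, sin13°) = (1.9487, 0.4499)
θ=13°: |BD| = 5.0713
θ=13°: circle(B,8.00) ∩ circle(D,8.00): a=2.5356, h=7.5875
θ=13°:   candidates: C₊=(5.1475,7.7826) cross=38.478; C₋=(3.8012,-7.3327) cross=-38.478
θ=13°:   branch - wants cross < 0 → take C=(3.8012,-7.3327) (cross=-38.478)
θ=13°: ex = (C−B)/|BC| = (0.2316,-0.9728); ey = (0.9728,0.2316)
θ=13°: P = B + 0.60·ex + 3.08·ey = (5.0840,0.5794)
θ=268°: B = A + 2.00·(cos268°, sin268°) = (-0.0698, -1.9988)
θ=268°: |BD| = 7.3469
θ=268°: circle(B,8.00) ∩ circle(D,8.00): a=3.6735, h=7.1067
θ=268°:   candidates: C₊=(1.5317,5.8393) cross=52.213; C₋=(5.3985,-7.8381) cross=-52.213
θ=268°:   branch - wants cross < 0 → take C=(5.3985,-7.8381) (cross=-52.213)
θ=268°: ex = (C−B)/|BC| = (0.6835,-0.7299); ey = (0.7299,0.6835)
θ=268°: P = B + 0.60·ex + 3.08·ey = (2.5885,-0.3314)

θ=13°: 5.08 0.58
θ=268°: 2.59 -0.33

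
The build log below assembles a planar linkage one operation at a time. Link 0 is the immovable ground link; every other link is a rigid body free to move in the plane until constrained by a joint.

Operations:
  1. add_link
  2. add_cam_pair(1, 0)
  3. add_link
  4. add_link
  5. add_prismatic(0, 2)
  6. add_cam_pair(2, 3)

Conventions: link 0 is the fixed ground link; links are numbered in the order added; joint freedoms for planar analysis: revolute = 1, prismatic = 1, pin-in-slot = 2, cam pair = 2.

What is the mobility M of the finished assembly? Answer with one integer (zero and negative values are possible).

(L,J1,J2)=(1,0,0); link0 fixed
link1: (2,0,0)
C 1-0 [J2]: (2,0,1)
link2: (3,0,1)
link3: (4,0,1)
P 0-2 [J1]: (4,1,1)
C 2-3 [J2]: (4,1,2)
Grübler: 3·3 − 2·1 − 2 = 5

M = 5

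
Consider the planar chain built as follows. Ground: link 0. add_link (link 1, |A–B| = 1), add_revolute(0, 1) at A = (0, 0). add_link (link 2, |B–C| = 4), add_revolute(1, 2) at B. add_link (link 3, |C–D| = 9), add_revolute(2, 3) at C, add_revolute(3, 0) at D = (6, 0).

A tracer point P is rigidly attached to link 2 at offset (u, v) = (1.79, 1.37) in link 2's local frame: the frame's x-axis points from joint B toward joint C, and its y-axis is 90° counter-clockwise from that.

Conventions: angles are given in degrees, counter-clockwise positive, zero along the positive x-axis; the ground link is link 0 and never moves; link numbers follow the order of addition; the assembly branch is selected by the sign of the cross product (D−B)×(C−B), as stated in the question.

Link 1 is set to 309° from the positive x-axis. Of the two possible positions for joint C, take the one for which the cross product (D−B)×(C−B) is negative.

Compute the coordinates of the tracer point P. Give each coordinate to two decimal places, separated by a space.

A=(0,0), D=(6.00,0)
B = A + 1.00·(cos309°, sin309°) = (0.6293, -0.7771)
|BD| = 5.4266
circle(B,4.00) ∩ circle(D,9.00): a=-3.2757, h=2.2956
  candidates: C₊=(-2.9414,1.0257) cross=12.457; C₋=(-2.2839,-3.5182) cross=-12.457
  branch - wants cross < 0 → take C=(-2.2839,-3.5182) (cross=-12.457)
ex = (C−B)/|BC| = (-0.7283,-0.6853); ey = (0.6853,-0.7283)
P = B + 1.79·ex + 1.37·ey = (0.2645,-3.0015)

0.26 -3.00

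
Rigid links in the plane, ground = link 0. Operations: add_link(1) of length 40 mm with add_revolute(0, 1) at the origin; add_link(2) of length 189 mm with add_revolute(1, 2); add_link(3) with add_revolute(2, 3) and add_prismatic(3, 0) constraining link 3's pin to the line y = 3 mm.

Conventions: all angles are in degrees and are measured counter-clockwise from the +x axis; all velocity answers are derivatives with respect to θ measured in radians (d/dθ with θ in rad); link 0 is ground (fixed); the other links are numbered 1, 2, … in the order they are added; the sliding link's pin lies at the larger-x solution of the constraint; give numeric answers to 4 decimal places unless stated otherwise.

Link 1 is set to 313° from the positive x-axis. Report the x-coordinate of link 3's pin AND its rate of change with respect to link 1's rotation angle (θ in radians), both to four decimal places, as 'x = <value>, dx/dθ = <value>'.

geometry: r = 40 mm, L = 189 mm, e = 3 mm
crank pin P = (r cos θ, r sin θ) = (27.279934, -29.254148)
h = r sin θ − e = -29.254148 − 3 = -32.254148
x = r cos θ + √(L² − h²) = 27.279934 + 186.227468 = 213.507403
dx/dθ = −r sin θ − h·r cos θ/√(L² − h²) (θ in radians; h = -32.254148) = 33.978967

x = 213.5074, dx/dθ = 33.9790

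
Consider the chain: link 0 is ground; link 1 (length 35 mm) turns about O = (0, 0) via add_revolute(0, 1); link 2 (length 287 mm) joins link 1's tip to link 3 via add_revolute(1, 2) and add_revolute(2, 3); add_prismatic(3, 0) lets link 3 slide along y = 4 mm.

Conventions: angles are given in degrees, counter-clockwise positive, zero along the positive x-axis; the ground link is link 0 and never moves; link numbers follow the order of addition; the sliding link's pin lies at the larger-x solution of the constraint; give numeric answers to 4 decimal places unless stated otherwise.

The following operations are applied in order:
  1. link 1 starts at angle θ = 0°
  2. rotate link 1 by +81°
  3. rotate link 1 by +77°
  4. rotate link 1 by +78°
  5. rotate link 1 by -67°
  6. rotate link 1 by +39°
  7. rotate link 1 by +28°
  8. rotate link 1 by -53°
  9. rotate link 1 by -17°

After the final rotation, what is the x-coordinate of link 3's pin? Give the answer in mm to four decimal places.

geometry: r = 35 mm, L = 287 mm, e = 4 mm; θ starts at 0°
rotate link 1 by +81°: θ ← 0° +81° = 81°
rotate link 1 by +77°: θ ← 81° +77° = 158°
rotate link 1 by +78°: θ ← 158° +78° = 236°
rotate link 1 by -67°: θ ← 236° -67° = 169°
rotate link 1 by +39°: θ ← 169° +39° = 208°
rotate link 1 by +28°: θ ← 208° +28° = 236°
rotate link 1 by -53°: θ ← 236° -53° = 183°
rotate link 1 by -17°: θ ← 183° -17° = 166°
crank pin P = (r cos θ, r sin θ) = (-33.960350, 8.467266)
h = r sin θ − e = 8.467266 − 4 = 4.467266
x = r cos θ + √(L² − h²) = -33.960350 + 286.965231 = 253.004880

253.0049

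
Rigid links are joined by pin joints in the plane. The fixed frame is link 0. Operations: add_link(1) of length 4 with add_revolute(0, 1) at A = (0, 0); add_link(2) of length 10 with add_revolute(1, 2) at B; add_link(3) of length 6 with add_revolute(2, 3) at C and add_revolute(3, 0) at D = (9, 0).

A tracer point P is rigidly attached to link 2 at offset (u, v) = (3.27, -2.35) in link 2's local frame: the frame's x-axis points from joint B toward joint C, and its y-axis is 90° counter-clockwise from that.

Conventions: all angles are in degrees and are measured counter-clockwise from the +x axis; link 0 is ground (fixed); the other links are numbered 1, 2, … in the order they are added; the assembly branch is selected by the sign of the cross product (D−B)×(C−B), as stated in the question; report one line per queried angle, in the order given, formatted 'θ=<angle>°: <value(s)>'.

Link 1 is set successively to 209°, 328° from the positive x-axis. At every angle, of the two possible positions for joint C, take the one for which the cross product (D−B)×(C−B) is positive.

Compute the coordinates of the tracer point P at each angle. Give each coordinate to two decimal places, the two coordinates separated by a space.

A=(0,0), D=(9.00,0)
θ=209°: B = A + 4.00·(cos209°, sin209°) = (-3.4985, -1.9392)
θ=209°: |BD| = 12.6480
θ=209°: circle(B,10.00) ∩ circle(D,6.00): a=8.8541, h=4.6482
θ=209°:   candidates: C₊=(4.5382,4.0115) cross=58.791; C₋=(5.9636,-5.1749) cross=-58.791
θ=209°:   branch + wants cross > 0 → take C=(4.5382,4.0115) (cross=58.791)
θ=209°: ex = (C−B)/|BC| = (0.8037,0.5951); ey = (-0.5951,0.8037)
θ=209°: P = B + 3.27·ex + -2.35·ey = (0.5279,-1.8820)
θ=328°: B = A + 4.00·(cos328°, sin328°) = (3.3922, -2.1197)
θ=328°: |BD| = 5.9950
θ=328°: circle(B,10.00) ∩ circle(D,6.00): a=8.3353, h=5.5248
θ=328°:   candidates: C₊=(9.2357,5.9954) cross=33.121; C₋=(13.1425,-4.3405) cross=-33.121
θ=328°:   branch + wants cross > 0 → take C=(9.2357,5.9954) (cross=33.121)
θ=328°: ex = (C−B)/|BC| = (0.5843,0.8115); ey = (-0.8115,0.5843)
θ=328°: P = B + 3.27·ex + -2.35·ey = (7.2100,-0.8393)

θ=209°: 0.53 -1.88
θ=328°: 7.21 -0.84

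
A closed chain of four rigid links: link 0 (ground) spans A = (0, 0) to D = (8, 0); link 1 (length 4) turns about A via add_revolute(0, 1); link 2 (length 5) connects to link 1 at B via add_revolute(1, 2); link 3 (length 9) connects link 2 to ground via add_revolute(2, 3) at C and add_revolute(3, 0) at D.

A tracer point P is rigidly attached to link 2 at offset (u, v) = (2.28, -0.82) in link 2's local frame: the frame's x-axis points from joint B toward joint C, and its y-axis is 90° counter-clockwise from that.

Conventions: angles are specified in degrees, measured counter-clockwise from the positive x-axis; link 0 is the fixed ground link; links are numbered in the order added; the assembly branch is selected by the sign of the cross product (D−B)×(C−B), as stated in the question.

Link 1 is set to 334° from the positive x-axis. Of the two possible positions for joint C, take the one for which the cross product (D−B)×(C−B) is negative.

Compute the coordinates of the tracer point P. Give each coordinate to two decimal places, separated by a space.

A=(0,0), D=(8.00,0)
B = A + 4.00·(cos334°, sin334°) = (3.5952, -1.7535)
|BD| = 4.7410
circle(B,5.00) ∩ circle(D,9.00): a=-3.5354, h=3.5357
  candidates: C₊=(-0.9972,0.2239) cross=16.763; C₋=(1.6181,-6.3460) cross=-16.763
  branch - wants cross < 0 → take C=(1.6181,-6.3460) (cross=-16.763)
ex = (C−B)/|BC| = (-0.3954,-0.9185); ey = (0.9185,-0.3954)
P = B + 2.28·ex + -0.82·ey = (1.9405,-3.5234)

1.94 -3.52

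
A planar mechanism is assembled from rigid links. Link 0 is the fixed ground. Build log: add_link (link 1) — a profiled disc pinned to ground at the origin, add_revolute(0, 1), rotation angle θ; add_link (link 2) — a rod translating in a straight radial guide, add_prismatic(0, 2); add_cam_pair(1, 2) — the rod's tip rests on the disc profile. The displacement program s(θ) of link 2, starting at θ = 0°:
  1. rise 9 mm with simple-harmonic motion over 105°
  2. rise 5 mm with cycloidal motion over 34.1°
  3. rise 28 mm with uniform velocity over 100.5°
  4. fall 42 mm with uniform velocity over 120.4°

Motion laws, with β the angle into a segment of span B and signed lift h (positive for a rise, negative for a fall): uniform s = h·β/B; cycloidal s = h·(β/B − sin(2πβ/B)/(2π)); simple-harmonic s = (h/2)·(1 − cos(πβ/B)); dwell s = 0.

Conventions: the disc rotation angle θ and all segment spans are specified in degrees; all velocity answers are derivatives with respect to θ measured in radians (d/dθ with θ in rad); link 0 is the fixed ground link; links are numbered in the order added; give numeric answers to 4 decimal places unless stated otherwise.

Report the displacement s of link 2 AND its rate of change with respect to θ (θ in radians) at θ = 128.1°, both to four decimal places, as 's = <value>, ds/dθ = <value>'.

seg 1 [0°–105°] simple-harmonic, h=9: full span → s += 9 → s = 9.0000
seg 2 [105°–139.1°] cycloidal, h=5: θ=128.1° here. β=23.1, B=34.1. 5·(0.6774 − sin(2π·0.6774)/(2π)) = 4.1015 → s = 13.1015
velocity in seg [105°–139.1°] (cycloidal), θ in radians: β = 23.1° = 0.4032 rad, B = 34.1° = 0.5952 rad; ds/dθ = (h/B)(1 − cos(2πβ/B)) = (5/0.5952)(1 − cos(2π·0.6774)) = 12.100954 mm/rad

s = 13.1015, ds/dθ = 12.1010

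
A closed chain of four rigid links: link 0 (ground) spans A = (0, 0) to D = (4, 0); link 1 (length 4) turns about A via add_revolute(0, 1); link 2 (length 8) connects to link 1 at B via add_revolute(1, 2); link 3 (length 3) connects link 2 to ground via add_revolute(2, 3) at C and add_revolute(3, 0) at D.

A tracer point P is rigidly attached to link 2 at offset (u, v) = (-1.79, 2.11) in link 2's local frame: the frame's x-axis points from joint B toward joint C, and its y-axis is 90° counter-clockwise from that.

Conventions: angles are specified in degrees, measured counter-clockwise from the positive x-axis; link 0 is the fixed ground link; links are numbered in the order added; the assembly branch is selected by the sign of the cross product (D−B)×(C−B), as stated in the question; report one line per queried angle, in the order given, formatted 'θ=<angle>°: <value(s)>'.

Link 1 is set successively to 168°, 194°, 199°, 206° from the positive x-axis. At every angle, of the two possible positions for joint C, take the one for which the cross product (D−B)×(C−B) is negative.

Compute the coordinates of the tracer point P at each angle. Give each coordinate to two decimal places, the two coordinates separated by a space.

A=(0,0), D=(4.00,0)
θ=168°: B = A + 4.00·(cos168°, sin168°) = (-3.9126, 0.8316)
θ=168°: |BD| = 7.9562
θ=168°: circle(B,8.00) ∩ circle(D,3.00): a=7.4345, h=2.9543
θ=168°:   candidates: C₊=(3.7900,2.9926) cross=23.505; C₋=(3.1724,-2.8836) cross=-23.505
θ=168°:   branch - wants cross < 0 → take C=(3.1724,-2.8836) (cross=-23.505)
θ=168°: ex = (C−B)/|BC| = (0.8856,-0.4644); ey = (0.4644,0.8856)
θ=168°: P = B + -1.79·ex + 2.11·ey = (-4.5180,3.5316)
θ=194°: B = A + 4.00·(cos194°, sin194°) = (-3.8812, -0.9677)
θ=194°: |BD| = 7.9404
θ=194°: circle(B,8.00) ∩ circle(D,3.00): a=7.4335, h=2.9569
θ=194°:   candidates: C₊=(3.1366,2.8731) cross=23.479; C₋=(3.8573,-2.9966) cross=-23.479
θ=194°:   branch - wants cross < 0 → take C=(3.8573,-2.9966) (cross=-23.479)
θ=194°: ex = (C−B)/|BC| = (0.9673,-0.2536); ey = (0.2536,0.9673)
θ=194°: P = B + -1.79·ex + 2.11·ey = (-5.0775,1.5273)
θ=199°: B = A + 4.00·(cos199°, sin199°) = (-3.7821, -1.3023)
θ=199°: |BD| = 7.8903
θ=199°: circle(B,8.00) ∩ circle(D,3.00): a=7.4304, h=2.9645
θ=199°:   candidates: C₊=(3.0572,2.8480) cross=23.391; C₋=(4.0358,-2.9998) cross=-23.391
θ=199°:   branch - wants cross < 0 → take C=(4.0358,-2.9998) (cross=-23.391)
θ=199°: ex = (C−B)/|BC| = (0.9772,-0.2122); ey = (0.2122,0.9772)
θ=199°: P = B + -1.79·ex + 2.11·ey = (-5.0836,1.1395)
θ=206°: B = A + 4.00·(cos206°, sin206°) = (-3.5952, -1.7535)
θ=206°: |BD| = 7.7950
θ=206°: circle(B,8.00) ∩ circle(D,3.00): a=7.4254, h=2.9772
θ=206°:   candidates: C₊=(2.9702,2.8177) cross=23.207; C₋=(4.3096,-2.9840) cross=-23.207
θ=206°:   branch - wants cross < 0 → take C=(4.3096,-2.9840) (cross=-23.207)
θ=206°: ex = (C−B)/|BC| = (0.9881,-0.1538); ey = (0.1538,0.9881)
θ=206°: P = B + -1.79·ex + 2.11·ey = (-5.0393,0.6067)

θ=168°: -4.52 3.53
θ=194°: -5.08 1.53
θ=199°: -5.08 1.14
θ=206°: -5.04 0.61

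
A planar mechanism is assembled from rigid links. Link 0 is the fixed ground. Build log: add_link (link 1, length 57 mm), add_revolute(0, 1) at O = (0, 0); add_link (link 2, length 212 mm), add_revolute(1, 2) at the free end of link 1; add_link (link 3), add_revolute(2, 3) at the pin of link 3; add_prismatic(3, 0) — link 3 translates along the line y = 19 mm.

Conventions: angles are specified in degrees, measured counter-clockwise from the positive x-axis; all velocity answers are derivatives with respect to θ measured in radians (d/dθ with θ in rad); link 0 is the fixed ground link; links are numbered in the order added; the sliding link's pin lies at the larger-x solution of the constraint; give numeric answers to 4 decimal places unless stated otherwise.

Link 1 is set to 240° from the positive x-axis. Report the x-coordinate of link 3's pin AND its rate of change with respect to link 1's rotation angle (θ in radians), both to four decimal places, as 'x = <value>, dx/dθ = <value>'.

geometry: r = 57 mm, L = 212 mm, e = 19 mm
crank pin P = (r cos θ, r sin θ) = (-28.500000, -49.363448)
h = r sin θ − e = -49.363448 − 19 = -68.363448
x = r cos θ + √(L² − h²) = -28.500000 + 200.674959 = 172.174959
dx/dθ = −r sin θ − h·r cos θ/√(L² − h²) (θ in radians; h = -68.363448) = 39.654423

x = 172.1750, dx/dθ = 39.6544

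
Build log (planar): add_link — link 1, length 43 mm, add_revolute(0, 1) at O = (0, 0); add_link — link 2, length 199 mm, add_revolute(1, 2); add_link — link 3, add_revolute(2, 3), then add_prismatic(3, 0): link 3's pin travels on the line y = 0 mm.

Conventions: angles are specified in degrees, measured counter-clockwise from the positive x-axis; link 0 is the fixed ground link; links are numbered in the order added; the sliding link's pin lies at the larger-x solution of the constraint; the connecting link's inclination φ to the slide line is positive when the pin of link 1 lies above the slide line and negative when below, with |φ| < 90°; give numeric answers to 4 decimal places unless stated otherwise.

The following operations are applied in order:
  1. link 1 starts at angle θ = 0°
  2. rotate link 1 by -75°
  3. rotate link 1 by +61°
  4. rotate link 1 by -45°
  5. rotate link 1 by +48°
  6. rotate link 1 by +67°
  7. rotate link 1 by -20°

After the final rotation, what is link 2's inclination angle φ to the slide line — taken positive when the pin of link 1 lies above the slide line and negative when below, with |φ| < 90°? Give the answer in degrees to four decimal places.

geometry: r = 43 mm, L = 199 mm, e = 0 mm; θ starts at 0°
rotate link 1 by -75°: θ ← 0° -75° = -75°
rotate link 1 by +61°: θ ← -75° +61° = -14°
rotate link 1 by -45°: θ ← -14° -45° = -59°
rotate link 1 by +48°: θ ← -59° +48° = -11°
rotate link 1 by +67°: θ ← -11° +67° = 56°
rotate link 1 by -20°: θ ← 56° -20° = 36°
h = r sin θ − e = 25.274766 − 0 = 25.274766
sin φ = h / L = 25.274766 / 199 = 0.12700887
φ = arcsin(0.12700887) = 7.296781°

7.2968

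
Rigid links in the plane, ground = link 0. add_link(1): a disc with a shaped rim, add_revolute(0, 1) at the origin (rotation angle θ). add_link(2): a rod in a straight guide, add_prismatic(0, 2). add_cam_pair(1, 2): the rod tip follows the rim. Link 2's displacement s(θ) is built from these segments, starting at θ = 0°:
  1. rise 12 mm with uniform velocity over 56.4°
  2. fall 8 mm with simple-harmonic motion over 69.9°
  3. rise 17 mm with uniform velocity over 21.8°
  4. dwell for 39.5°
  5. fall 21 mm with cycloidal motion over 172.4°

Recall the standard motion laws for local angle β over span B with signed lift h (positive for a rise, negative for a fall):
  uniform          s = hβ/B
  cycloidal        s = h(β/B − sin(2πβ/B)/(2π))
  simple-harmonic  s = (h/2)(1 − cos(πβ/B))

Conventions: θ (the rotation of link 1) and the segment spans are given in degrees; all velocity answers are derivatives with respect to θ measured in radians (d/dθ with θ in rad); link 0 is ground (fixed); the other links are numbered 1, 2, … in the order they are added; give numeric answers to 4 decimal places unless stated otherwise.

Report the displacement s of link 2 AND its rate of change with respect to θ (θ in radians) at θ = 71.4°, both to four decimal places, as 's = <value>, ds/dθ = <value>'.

segment 1 (0° to 56.4°, uniform, h = 12) is passed completely: s = 0.0000 + (12) = 12.0000
θ = 71.4° falls in segment 2 (56.4° to 126.3°, simple-harmonic, h = -8): β = 71.4 − 56.4 = 15°, B = 69.9°; Δs = -8/2·(1 − cos(π·0.2146)) = -0.8751; s = 12.0000 − 0.8751 = 11.1249
velocity in seg [56.4°–126.3°] (simple-harmonic), θ in radians: β = 15° = 0.2618 rad, B = 69.9° = 1.2200 rad; ds/dθ = (πh/(2B)) sin(πβ/B) = (π·(-8)/(2·1.2200)) sin(π·0.2146) = -6.429966 mm/rad

s = 11.1249, ds/dθ = -6.4300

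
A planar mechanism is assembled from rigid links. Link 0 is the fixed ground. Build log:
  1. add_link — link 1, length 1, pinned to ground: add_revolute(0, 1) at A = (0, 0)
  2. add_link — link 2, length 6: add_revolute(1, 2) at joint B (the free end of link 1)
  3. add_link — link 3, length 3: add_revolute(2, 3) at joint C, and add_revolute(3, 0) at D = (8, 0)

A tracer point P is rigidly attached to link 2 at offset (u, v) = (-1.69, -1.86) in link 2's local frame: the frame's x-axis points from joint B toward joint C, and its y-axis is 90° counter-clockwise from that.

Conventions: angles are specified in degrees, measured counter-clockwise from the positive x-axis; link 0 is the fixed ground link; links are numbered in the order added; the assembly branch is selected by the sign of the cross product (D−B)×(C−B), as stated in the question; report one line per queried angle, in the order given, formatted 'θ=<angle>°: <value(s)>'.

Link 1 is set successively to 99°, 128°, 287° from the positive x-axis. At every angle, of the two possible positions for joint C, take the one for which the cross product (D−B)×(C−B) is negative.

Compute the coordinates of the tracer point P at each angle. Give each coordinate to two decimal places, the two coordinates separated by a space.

A=(0,0), D=(8.00,0)
θ=99°: B = A + 1.00·(cos99°, sin99°) = (-0.1564, 0.9877)
θ=99°: |BD| = 8.2160
θ=99°: circle(B,6.00) ∩ circle(D,3.00): a=5.7511, h=1.7101
θ=99°:   candidates: C₊=(5.7586,1.9940) cross=14.050; C₋=(5.3474,-1.4014) cross=-14.050
θ=99°:   branch - wants cross < 0 → take C=(5.3474,-1.4014) (cross=-14.050)
θ=99°: ex = (C−B)/|BC| = (0.9173,-0.3982); ey = (0.3982,0.9173)
θ=99°: P = B + -1.69·ex + -1.86·ey = (-2.4473,-0.0456)
θ=128°: B = A + 1.00·(cos128°, sin128°) = (-0.6157, 0.7880)
θ=128°: |BD| = 8.6516
θ=128°: circle(B,6.00) ∩ circle(D,3.00): a=5.8862, h=1.1630
θ=128°:   candidates: C₊=(5.3520,1.4100) cross=10.062; C₋=(5.1402,-0.9063) cross=-10.062
θ=128°:   branch - wants cross < 0 → take C=(5.1402,-0.9063) (cross=-10.062)
θ=128°: ex = (C−B)/|BC| = (0.9593,-0.2824); ey = (0.2824,0.9593)
θ=128°: P = B + -1.69·ex + -1.86·ey = (-2.7621,-0.5191)
θ=287°: B = A + 1.00·(cos287°, sin287°) = (0.2924, -0.9563)
θ=287°: |BD| = 7.7667
θ=287°: circle(B,6.00) ∩ circle(D,3.00): a=5.6215, h=2.0972
θ=287°:   candidates: C₊=(5.6129,1.8171) cross=16.288; C₋=(6.1294,-2.3454) cross=-16.288
θ=287°:   branch - wants cross < 0 → take C=(6.1294,-2.3454) (cross=-16.288)
θ=287°: ex = (C−B)/|BC| = (0.9728,-0.2315); ey = (0.2315,0.9728)
θ=287°: P = B + -1.69·ex + -1.86·ey = (-1.7823,-2.3745)

θ=99°: -2.45 -0.05
θ=128°: -2.76 -0.52
θ=287°: -1.78 -2.37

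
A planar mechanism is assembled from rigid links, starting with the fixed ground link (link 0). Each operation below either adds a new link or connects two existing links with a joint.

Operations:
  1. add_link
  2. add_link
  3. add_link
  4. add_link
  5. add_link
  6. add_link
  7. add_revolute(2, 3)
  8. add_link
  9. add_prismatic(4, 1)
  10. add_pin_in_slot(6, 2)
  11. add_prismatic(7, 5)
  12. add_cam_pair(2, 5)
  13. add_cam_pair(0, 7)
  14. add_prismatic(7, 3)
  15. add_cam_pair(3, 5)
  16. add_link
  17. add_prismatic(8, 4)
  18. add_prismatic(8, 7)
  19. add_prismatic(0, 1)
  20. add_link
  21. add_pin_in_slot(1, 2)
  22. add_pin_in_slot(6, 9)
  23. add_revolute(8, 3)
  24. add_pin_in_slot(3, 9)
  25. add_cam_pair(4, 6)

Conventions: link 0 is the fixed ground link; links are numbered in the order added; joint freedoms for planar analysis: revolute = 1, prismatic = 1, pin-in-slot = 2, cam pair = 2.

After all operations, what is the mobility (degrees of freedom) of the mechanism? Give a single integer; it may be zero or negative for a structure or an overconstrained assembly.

link 0 = ground. State L|J1|J2 = 1|0|0
+link1  2|0|0
+link2  3|0|0
+link3  4|0|0
+link4  5|0|0
+link5  6|0|0
+link6  7|0|0
R(2,3) f=1→J1  7|1|0
+link7  8|1|0
P(4,1) f=1→J1  8|2|0
PS(6,2) f=2→J2  8|2|1
P(7,5) f=1→J1  8|3|1
C(2,5) f=2→J2  8|3|2
C(0,7) f=2→J2  8|3|3
P(7,3) f=1→J1  8|4|3
C(3,5) f=2→J2  8|4|4
+link8  9|4|4
P(8,4) f=1→J1  9|5|4
P(8,7) f=1→J1  9|6|4
P(0,1) f=1→J1  9|7|4
+link9  10|7|4
PS(1,2) f=2→J2  10|7|5
PS(6,9) f=2→J2  10|7|6
R(8,3) f=1→J1  10|8|6
PS(3,9) f=2→J2  10|8|7
C(4,6) f=2→J2  10|8|8
M = 3(10−1)−2·8−8 = 27−16−8 = 3

M = 3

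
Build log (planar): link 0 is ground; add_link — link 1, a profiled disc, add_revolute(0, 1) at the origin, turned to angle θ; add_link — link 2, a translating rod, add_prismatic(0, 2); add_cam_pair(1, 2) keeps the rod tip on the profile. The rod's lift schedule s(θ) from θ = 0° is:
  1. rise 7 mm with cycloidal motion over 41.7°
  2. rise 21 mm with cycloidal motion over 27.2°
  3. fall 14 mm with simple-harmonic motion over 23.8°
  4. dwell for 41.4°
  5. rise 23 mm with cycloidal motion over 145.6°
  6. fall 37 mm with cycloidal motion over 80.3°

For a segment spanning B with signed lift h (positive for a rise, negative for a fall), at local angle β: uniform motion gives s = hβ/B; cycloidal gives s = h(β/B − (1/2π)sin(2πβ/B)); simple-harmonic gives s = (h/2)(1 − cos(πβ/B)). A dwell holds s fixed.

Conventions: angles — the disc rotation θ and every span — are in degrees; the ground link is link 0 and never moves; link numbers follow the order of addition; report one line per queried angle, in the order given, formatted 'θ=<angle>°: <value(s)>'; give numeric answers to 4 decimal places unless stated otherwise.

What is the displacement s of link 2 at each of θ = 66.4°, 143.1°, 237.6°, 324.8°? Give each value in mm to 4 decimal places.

seg 1 [0°–41.7°] cycloidal, h=7: full span → s += 7 → s = 7.0000
seg 2 [41.7°–68.9°] cycloidal, h=21: θ=66.4° here. β=24.7, B=27.2. 21·(0.9081 − sin(2π·0.9081)/(2π)) = 20.8945 → s = 27.8945
seg 2 [41.7°–68.9°] cycloidal, h=21: full span → s += 21 → s = 28.0000
seg 3 [68.9°–92.7°] simple-harmonic, h=-14: full span → s += -14 → s = 14.0000
seg 4 [92.7°–134.1°] dwell: s stays 14.0000
seg 5 [134.1°–279.7°] cycloidal, h=23: θ=143.1° here. β=9, B=145.6. 23·(0.0618 − sin(2π·0.0618)/(2π)) = 0.0355 → s = 14.0355
seg 5 [134.1°–279.7°] cycloidal, h=23: θ=237.6° here. β=103.5, B=145.6. 23·(0.7109 − sin(2π·0.7109)/(2π)) = 19.9000 → s = 33.9000
seg 5 [134.1°–279.7°] cycloidal, h=23: full span → s += 23 → s = 37.0000
seg 6 [279.7°–360°] cycloidal, h=-37: θ=324.8° here. β=45.1, B=80.3. -37·(0.5616 − sin(2π·0.5616)/(2π)) = -23.0050 → s = 13.9950

θ=66.4°: 27.8945
θ=143.1°: 14.0355
θ=237.6°: 33.9000
θ=324.8°: 13.9950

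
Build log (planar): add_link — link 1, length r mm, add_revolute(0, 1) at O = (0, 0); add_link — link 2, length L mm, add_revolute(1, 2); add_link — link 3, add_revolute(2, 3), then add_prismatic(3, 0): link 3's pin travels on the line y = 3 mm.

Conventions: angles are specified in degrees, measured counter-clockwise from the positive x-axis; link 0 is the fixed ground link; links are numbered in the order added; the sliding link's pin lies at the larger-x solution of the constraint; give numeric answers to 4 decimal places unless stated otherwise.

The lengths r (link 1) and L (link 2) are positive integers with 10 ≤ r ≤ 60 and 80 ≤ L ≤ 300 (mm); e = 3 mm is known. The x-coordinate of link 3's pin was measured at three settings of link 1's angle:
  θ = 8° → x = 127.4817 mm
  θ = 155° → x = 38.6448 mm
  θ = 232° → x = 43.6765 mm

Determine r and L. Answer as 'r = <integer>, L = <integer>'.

constraint per measurement: (x − r cos θ)² + (r sin θ − e)² = L²
subtracting the θ₁ and θ₂ equations cancels the r² and L² terms:
r = (x₁² − x₂²) / (2[(x₁cos θ₁ + e sin θ₁) − (x₂cos θ₂ + e sin θ₂)]) = 46.0000 → r = 46
L² = (x₁ − r cos θ₁)² + (r sin θ₁ − e)² = 6723.9948 → L = 82.0000 → L = 82
check at θ₃=232°: x = 43.6765 (printed 43.6765) ✓

r = 46, L = 82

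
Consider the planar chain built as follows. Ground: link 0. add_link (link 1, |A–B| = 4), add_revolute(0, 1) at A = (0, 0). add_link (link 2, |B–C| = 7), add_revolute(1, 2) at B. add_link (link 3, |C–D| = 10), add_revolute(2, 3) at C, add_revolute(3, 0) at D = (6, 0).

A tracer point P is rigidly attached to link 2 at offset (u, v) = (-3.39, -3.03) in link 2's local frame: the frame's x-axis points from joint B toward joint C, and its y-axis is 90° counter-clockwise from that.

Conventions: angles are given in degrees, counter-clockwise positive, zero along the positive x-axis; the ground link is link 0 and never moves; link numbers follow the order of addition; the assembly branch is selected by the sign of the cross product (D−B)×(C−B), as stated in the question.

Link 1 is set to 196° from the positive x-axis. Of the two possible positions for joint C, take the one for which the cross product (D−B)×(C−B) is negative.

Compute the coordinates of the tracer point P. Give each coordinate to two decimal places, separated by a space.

A=(0,0), D=(6.00,0)
B = A + 4.00·(cos196°, sin196°) = (-3.8450, -1.1025)
|BD| = 9.9066
circle(B,7.00) ∩ circle(D,10.00): a=2.3793, h=6.5832
  candidates: C₊=(-2.2133,5.7046) cross=65.218; C₋=(-0.7479,-7.3801) cross=-65.218
  branch - wants cross < 0 → take C=(-0.7479,-7.3801) (cross=-65.218)
ex = (C−B)/|BC| = (0.4425,-0.8968); ey = (0.8968,0.4425)
P = B + -3.39·ex + -3.03·ey = (-8.0622,0.5970)

-8.06 0.60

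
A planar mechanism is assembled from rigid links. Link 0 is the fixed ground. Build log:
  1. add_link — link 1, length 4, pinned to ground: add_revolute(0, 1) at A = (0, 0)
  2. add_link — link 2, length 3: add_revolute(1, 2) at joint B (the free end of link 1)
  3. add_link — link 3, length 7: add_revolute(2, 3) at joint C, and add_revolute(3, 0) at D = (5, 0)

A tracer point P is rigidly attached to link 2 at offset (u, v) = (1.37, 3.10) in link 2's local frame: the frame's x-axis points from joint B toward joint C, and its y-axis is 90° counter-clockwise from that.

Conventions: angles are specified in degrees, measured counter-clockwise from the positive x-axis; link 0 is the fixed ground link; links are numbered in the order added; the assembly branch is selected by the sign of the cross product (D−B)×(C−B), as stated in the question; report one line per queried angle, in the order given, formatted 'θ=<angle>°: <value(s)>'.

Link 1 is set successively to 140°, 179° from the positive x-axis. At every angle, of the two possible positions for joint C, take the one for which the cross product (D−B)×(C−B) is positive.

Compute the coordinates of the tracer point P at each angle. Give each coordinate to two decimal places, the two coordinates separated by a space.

A=(0,0), D=(5.00,0)
θ=140°: B = A + 4.00·(cos140°, sin140°) = (-3.0642, 2.5712)
θ=140°: |BD| = 8.4641
θ=140°: circle(B,3.00) ∩ circle(D,7.00): a=1.8692, h=2.3465
θ=140°:   candidates: C₊=(-0.5705,4.2390) cross=19.861; C₋=(-1.9961,-0.2323) cross=-19.861
θ=140°:   branch + wants cross > 0 → take C=(-0.5705,4.2390) (cross=19.861)
θ=140°: ex = (C−B)/|BC| = (0.8312,0.5560); ey = (-0.5560,0.8312)
θ=140°: P = B + 1.37·ex + 3.10·ey = (-3.6489,5.9096)
θ=179°: B = A + 4.00·(cos179°, sin179°) = (-3.9994, 0.0698)
θ=179°: |BD| = 8.9997
θ=179°: circle(B,3.00) ∩ circle(D,7.00): a=2.2775, h=1.9527
θ=179°:   candidates: C₊=(-1.7068,2.0047) cross=17.573; C₋=(-1.7371,-1.9005) cross=-17.573
θ=179°:   branch + wants cross > 0 → take C=(-1.7068,2.0047) (cross=17.573)
θ=179°: ex = (C−B)/|BC| = (0.7642,0.6450); ey = (-0.6450,0.7642)
θ=179°: P = B + 1.37·ex + 3.10·ey = (-4.9519,3.3225)

θ=140°: -3.65 5.91
θ=179°: -4.95 3.32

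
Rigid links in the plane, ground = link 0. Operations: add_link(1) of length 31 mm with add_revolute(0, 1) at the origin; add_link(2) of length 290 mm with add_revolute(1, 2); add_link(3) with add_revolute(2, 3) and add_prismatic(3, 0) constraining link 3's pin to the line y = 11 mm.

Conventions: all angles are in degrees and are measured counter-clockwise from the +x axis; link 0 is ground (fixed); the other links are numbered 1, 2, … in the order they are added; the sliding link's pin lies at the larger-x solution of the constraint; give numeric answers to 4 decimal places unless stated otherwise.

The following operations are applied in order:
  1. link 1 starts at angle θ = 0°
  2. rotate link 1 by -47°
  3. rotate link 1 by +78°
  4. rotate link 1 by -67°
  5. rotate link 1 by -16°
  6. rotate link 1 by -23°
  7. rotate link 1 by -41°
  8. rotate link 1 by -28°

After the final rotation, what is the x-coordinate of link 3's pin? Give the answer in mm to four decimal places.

geometry: r = 31 mm, L = 290 mm, e = 11 mm; θ starts at 0°
rotate link 1 by -47°: θ ← 0° -47° = -47°
rotate link 1 by +78°: θ ← -47° +78° = 31°
rotate link 1 by -67°: θ ← 31° -67° = -36°
rotate link 1 by -16°: θ ← -36° -16° = -52°
rotate link 1 by -23°: θ ← -52° -23° = -75°
rotate link 1 by -41°: θ ← -75° -41° = -116°
rotate link 1 by -28°: θ ← -116° -28° = -144°
crank pin P = (r cos θ, r sin θ) = (-25.079527, -18.221343)
h = r sin θ − e = -18.221343 − 11 = -29.221343
x = r cos θ + √(L² − h²) = -25.079527 + 288.524025 = 263.444498

263.4445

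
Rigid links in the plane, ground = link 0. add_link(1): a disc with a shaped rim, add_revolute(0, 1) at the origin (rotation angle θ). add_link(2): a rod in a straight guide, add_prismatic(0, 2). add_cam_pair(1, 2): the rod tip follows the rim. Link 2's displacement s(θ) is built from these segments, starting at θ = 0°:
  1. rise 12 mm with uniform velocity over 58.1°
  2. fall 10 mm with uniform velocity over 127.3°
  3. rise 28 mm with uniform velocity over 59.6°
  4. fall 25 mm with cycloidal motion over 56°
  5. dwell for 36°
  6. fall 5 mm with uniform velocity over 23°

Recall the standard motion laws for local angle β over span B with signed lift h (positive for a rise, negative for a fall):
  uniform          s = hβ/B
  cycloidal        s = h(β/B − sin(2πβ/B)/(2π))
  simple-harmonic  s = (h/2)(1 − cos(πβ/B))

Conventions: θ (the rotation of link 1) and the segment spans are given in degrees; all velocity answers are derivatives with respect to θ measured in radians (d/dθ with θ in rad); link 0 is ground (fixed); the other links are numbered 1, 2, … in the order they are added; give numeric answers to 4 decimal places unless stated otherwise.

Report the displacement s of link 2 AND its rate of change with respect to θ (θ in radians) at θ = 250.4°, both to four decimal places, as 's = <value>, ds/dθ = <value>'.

segment 1 (0° to 58.1°, uniform, h = 12) is passed completely: s = 0.0000 + (12) = 12.0000
segment 2 (58.1° to 185.4°, uniform, h = -10) is passed completely: s = 12.0000 + (-10) = 2.0000
segment 3 (185.4° to 245°, uniform, h = 28) is passed completely: s = 2.0000 + (28) = 30.0000
θ = 250.4° falls in segment 4 (245° to 301°, cycloidal, h = -25): β = 250.4 − 245 = 5.4°, B = 56°; Δs = -25·(0.0964 − sin(2π·0.0964)/(2π)) = -0.1448; s = 30.0000 − 0.1448 = 29.8552
velocity in seg [245°–301°] (cycloidal), θ in radians: β = 5.4° = 0.0942 rad, B = 56° = 0.9774 rad; ds/dθ = (h/B)(1 − cos(2πβ/B)) = ((-25)/0.9774)(1 − cos(2π·0.0964)) = -4.552915 mm/rad

s = 29.8552, ds/dθ = -4.5529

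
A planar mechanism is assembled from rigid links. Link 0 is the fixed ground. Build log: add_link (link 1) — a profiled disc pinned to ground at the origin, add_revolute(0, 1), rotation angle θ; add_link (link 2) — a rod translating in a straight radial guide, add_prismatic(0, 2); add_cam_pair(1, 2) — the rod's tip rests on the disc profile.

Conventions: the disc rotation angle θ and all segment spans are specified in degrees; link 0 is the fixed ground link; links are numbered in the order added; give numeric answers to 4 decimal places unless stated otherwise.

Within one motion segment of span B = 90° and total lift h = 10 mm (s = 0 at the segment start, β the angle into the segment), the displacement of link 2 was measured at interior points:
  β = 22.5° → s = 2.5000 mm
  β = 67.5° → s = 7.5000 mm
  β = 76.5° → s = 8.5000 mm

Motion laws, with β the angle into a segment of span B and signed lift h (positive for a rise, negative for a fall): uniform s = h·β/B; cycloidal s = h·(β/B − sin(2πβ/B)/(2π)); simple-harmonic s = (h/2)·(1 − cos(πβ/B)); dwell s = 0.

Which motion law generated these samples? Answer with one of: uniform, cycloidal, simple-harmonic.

candidates at β/B = r: uniform s = h·r (linear in β); cycloidal s = h·(r − sin(2πr)/(2π)); simple-harmonic s = (h/2)(1 − cos(πr))
β=22.5°: printed 2.5000 | uniform 2.5000, cycloidal 0.9085, simple-harmonic 1.4645
β=67.5°: printed 7.5000 | uniform 7.5000, cycloidal 9.0915, simple-harmonic 8.5355
β=76.5°: printed 8.5000 | uniform 8.5000, cycloidal 9.7876, simple-harmonic 9.4550
only one law matches every sample → uniform

uniform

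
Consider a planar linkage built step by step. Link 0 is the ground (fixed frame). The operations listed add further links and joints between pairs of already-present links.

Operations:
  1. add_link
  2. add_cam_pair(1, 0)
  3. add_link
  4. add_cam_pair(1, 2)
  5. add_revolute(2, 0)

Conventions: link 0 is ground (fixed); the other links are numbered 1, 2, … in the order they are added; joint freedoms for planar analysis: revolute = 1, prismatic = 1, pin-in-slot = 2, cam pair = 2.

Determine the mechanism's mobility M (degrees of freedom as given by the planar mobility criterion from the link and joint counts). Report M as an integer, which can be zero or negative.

link 0 = ground. State L|J1|J2 = 1|0|0
+link1  2|0|0
C(1,0) f=2→J2  2|0|1
+link2  3|0|1
C(1,2) f=2→J2  3|0|2
R(2,0) f=1→J1  3|1|2
M = 3(3−1)−2·1−2 = 6−2−2 = 2

M = 2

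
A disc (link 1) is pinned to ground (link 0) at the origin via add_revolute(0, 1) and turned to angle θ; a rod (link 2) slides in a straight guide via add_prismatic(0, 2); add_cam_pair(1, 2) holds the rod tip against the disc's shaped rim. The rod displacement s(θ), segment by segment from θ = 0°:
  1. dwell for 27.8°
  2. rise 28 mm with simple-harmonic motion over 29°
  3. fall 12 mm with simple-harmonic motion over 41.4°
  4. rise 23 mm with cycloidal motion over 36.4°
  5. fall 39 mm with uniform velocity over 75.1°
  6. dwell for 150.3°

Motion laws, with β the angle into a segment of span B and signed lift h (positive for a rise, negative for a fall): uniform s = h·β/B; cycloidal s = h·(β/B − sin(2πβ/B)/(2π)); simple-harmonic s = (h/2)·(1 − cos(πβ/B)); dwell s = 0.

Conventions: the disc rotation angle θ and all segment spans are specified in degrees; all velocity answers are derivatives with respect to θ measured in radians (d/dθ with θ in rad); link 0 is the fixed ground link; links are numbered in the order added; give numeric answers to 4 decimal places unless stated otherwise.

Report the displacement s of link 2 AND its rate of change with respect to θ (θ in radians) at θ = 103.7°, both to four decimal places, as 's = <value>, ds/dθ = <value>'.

segment 1 (0° to 27.8°, dwell): s unchanged at 0.0000
segment 2 (27.8° to 56.8°, simple-harmonic, h = 28) is passed completely: s = 0.0000 + (28) = 28.0000
segment 3 (56.8° to 98.2°, simple-harmonic, h = -12) is passed completely: s = 28.0000 + (-12) = 16.0000
θ = 103.7° falls in segment 4 (98.2° to 134.6°, cycloidal, h = 23): β = 103.7 − 98.2 = 5.5°, B = 36.4°; Δs = 23·(0.1511 − sin(2π·0.1511)/(2π)) = 0.4990; s = 16.0000 + 0.4990 = 16.4990
velocity in seg [98.2°–134.6°] (cycloidal), θ in radians: β = 5.5° = 0.0960 rad, B = 36.4° = 0.6353 rad; ds/dθ = (h/B)(1 − cos(2πβ/B)) = (23/0.6353)(1 − cos(2π·0.1511)) = 15.126301 mm/rad

s = 16.4990, ds/dθ = 15.1263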